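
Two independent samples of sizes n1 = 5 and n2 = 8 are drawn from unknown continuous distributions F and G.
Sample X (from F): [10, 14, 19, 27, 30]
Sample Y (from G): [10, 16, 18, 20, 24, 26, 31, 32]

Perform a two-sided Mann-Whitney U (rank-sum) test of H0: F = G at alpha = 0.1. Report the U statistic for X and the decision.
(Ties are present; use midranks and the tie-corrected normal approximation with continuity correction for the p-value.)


Step 1: Combine and sort all 13 observations; assign midranks.
sorted (value, group): (10,X), (10,Y), (14,X), (16,Y), (18,Y), (19,X), (20,Y), (24,Y), (26,Y), (27,X), (30,X), (31,Y), (32,Y)
ranks: 10->1.5, 10->1.5, 14->3, 16->4, 18->5, 19->6, 20->7, 24->8, 26->9, 27->10, 30->11, 31->12, 32->13
Step 2: Rank sum for X: R1 = 1.5 + 3 + 6 + 10 + 11 = 31.5.
Step 3: U_X = R1 - n1(n1+1)/2 = 31.5 - 5*6/2 = 31.5 - 15 = 16.5.
       U_Y = n1*n2 - U_X = 40 - 16.5 = 23.5.
Step 4: Ties are present, so use the tie-corrected normal approximation (with continuity correction) for the p-value.
Step 5: p-value = 0.660111; compare to alpha = 0.1. fail to reject H0.

U_X = 16.5, p = 0.660111, fail to reject H0 at alpha = 0.1.


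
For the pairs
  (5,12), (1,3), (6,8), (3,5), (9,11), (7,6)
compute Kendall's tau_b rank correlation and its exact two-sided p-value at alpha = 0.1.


Step 1: Enumerate the 15 unordered pairs (i,j) with i<j and classify each by sign(x_j-x_i) * sign(y_j-y_i).
  (1,2):dx=-4,dy=-9->C; (1,3):dx=+1,dy=-4->D; (1,4):dx=-2,dy=-7->C; (1,5):dx=+4,dy=-1->D
  (1,6):dx=+2,dy=-6->D; (2,3):dx=+5,dy=+5->C; (2,4):dx=+2,dy=+2->C; (2,5):dx=+8,dy=+8->C
  (2,6):dx=+6,dy=+3->C; (3,4):dx=-3,dy=-3->C; (3,5):dx=+3,dy=+3->C; (3,6):dx=+1,dy=-2->D
  (4,5):dx=+6,dy=+6->C; (4,6):dx=+4,dy=+1->C; (5,6):dx=-2,dy=-5->C
Step 2: C = 11, D = 4, total pairs = 15.
Step 3: tau = (C - D)/(n(n-1)/2) = (11 - 4)/15 = 0.466667.
Step 4: Exact two-sided p-value (enumerate n! = 720 permutations of y under H0): p = 0.272222.
Step 5: alpha = 0.1. fail to reject H0.

tau_b = 0.4667 (C=11, D=4), p = 0.272222, fail to reject H0.


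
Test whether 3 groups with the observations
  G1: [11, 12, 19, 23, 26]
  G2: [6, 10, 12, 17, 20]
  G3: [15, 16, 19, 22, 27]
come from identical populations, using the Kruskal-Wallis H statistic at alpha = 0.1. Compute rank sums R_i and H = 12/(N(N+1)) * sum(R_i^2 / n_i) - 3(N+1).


Step 1: Combine all N = 15 observations and assign midranks.
sorted (value, group, rank): (6,G2,1), (10,G2,2), (11,G1,3), (12,G1,4.5), (12,G2,4.5), (15,G3,6), (16,G3,7), (17,G2,8), (19,G1,9.5), (19,G3,9.5), (20,G2,11), (22,G3,12), (23,G1,13), (26,G1,14), (27,G3,15)
Step 2: Sum ranks within each group.
R_1 = 44 (n_1 = 5)
R_2 = 26.5 (n_2 = 5)
R_3 = 49.5 (n_3 = 5)
Step 3: H = 12/(N(N+1)) * sum(R_i^2/n_i) - 3(N+1)
     = 12/(15*16) * (44^2/5 + 26.5^2/5 + 49.5^2/5) - 3*16
     = 0.050000 * 1017.7 - 48
     = 2.885000.
Step 4: Ties present; correction factor C = 1 - 12/(15^3 - 15) = 0.996429. Corrected H = 2.885000 / 0.996429 = 2.895341.
Step 5: Under H0, H ~ chi^2(2); p-value = 0.235117.
Step 6: alpha = 0.1. fail to reject H0.

H = 2.8953, df = 2, p = 0.235117, fail to reject H0.


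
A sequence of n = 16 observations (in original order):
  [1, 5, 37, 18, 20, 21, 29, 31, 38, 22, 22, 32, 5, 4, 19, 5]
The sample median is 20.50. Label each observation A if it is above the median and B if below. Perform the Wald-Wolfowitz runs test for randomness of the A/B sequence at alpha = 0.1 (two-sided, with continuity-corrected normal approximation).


Step 1: Compute median = 20.50; label A = above, B = below.
Labels in order: BBABBAAAAAAABBBB  (n_A = 8, n_B = 8)
Step 2: Count runs R = 5.
Step 3: Under H0 (random ordering), E[R] = 2*n_A*n_B/(n_A+n_B) + 1 = 2*8*8/16 + 1 = 9.0000.
        Var[R] = 2*n_A*n_B*(2*n_A*n_B - n_A - n_B) / ((n_A+n_B)^2 * (n_A+n_B-1)) = 14336/3840 = 3.7333.
        SD[R] = 1.9322.
Step 4: Continuity-corrected z = (R + 0.5 - E[R]) / SD[R] = (5 + 0.5 - 9.0000) / 1.9322 = -1.8114.
Step 5: Two-sided p-value via normal approximation = 2*(1 - Phi(|z|)) = 0.070076.
Step 6: alpha = 0.1. reject H0.

R = 5, z = -1.8114, p = 0.070076, reject H0.


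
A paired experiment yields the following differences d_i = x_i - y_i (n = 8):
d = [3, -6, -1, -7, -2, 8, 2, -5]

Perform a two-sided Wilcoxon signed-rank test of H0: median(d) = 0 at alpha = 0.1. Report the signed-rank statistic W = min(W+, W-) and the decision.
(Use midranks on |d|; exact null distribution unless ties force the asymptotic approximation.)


Step 1: Drop any zero differences (none here) and take |d_i|.
|d| = [3, 6, 1, 7, 2, 8, 2, 5]
Step 2: Midrank |d_i| (ties get averaged ranks).
ranks: |3|->4, |6|->6, |1|->1, |7|->7, |2|->2.5, |8|->8, |2|->2.5, |5|->5
Step 3: Attach original signs; sum ranks with positive sign and with negative sign.
W+ = 4 + 8 + 2.5 = 14.5
W- = 6 + 1 + 7 + 2.5 + 5 = 21.5
(Check: W+ + W- = 36 should equal n(n+1)/2 = 36.)
Step 4: Test statistic W = min(W+, W-) = 14.5.
Step 5: Ties in |d|, so use the tie-corrected normal approximation.
        E[W] = n(n+1)/4 = 8*9/4 = 18.
        Tie groups: |d|=2 (t=2); sum(t^3 - t) = 6.
        Var[W] = n(n+1)(2n+1)/24 - sum(t^3-t)/48 = 1224/24 - 6/48 = 50.875.
        z = (W - E[W]) / sqrt(Var[W]) = (14.5 - 18) / 7.1327 = -0.4907.
        Two-sided p = 2*Phi(z) = 0.623639.
Step 6: alpha = 0.1. fail to reject H0.

W+ = 14.5, W- = 21.5, W = min = 14.5, p = 0.623639, fail to reject H0.


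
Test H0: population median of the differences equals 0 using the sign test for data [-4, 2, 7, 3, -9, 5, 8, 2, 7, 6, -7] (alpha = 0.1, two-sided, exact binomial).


Step 1: Discard zero differences. Original n = 11; n_eff = number of nonzero differences = 11.
Nonzero differences (with sign): -4, +2, +7, +3, -9, +5, +8, +2, +7, +6, -7
Step 2: Count signs: positive = 8, negative = 3.
Step 3: Under H0: P(positive) = 0.5, so the number of positives S ~ Bin(11, 0.5).
Step 4: Two-sided exact p-value = sum of Bin(11,0.5) probabilities at or below the observed probability = 0.226562.
Step 5: alpha = 0.1. fail to reject H0.

n_eff = 11, pos = 8, neg = 3, p = 0.226562, fail to reject H0.


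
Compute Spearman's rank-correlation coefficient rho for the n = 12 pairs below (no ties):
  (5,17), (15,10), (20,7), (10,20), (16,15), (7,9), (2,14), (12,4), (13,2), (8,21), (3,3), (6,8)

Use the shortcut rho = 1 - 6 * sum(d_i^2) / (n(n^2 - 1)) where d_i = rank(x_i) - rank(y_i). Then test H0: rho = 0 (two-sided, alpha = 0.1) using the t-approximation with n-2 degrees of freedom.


Step 1: Rank x and y separately (midranks; no ties here).
rank(x): 5->3, 15->10, 20->12, 10->7, 16->11, 7->5, 2->1, 12->8, 13->9, 8->6, 3->2, 6->4
rank(y): 17->10, 10->7, 7->4, 20->11, 15->9, 9->6, 14->8, 4->3, 2->1, 21->12, 3->2, 8->5
Step 2: d_i = R_x(i) - R_y(i); compute d_i^2.
  (3-10)^2=49, (10-7)^2=9, (12-4)^2=64, (7-11)^2=16, (11-9)^2=4, (5-6)^2=1, (1-8)^2=49, (8-3)^2=25, (9-1)^2=64, (6-12)^2=36, (2-2)^2=0, (4-5)^2=1
sum(d^2) = 318.
Step 3: rho = 1 - 6*318 / (12*(12^2 - 1)) = 1 - 1908/1716 = -0.111888.
Step 4: Under H0, t = rho * sqrt((n-2)/(1-rho^2)) = -0.3561 ~ t(10).
Step 5: Two-sided p-value from the t-distribution with 10 df = 0.729195.
Step 6: alpha = 0.1. fail to reject H0.

rho = -0.1119, p = 0.729195, fail to reject H0 at alpha = 0.1.


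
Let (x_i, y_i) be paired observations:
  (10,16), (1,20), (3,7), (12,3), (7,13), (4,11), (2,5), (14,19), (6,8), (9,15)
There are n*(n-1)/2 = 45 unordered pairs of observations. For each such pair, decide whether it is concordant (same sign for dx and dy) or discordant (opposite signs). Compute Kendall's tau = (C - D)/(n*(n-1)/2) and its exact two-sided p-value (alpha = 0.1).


Step 1: Enumerate the 45 unordered pairs (i,j) with i<j and classify each by sign(x_j-x_i) * sign(y_j-y_i).
  (1,2):dx=-9,dy=+4->D; (1,3):dx=-7,dy=-9->C; (1,4):dx=+2,dy=-13->D; (1,5):dx=-3,dy=-3->C
  (1,6):dx=-6,dy=-5->C; (1,7):dx=-8,dy=-11->C; (1,8):dx=+4,dy=+3->C; (1,9):dx=-4,dy=-8->C
  (1,10):dx=-1,dy=-1->C; (2,3):dx=+2,dy=-13->D; (2,4):dx=+11,dy=-17->D; (2,5):dx=+6,dy=-7->D
  (2,6):dx=+3,dy=-9->D; (2,7):dx=+1,dy=-15->D; (2,8):dx=+13,dy=-1->D; (2,9):dx=+5,dy=-12->D
  (2,10):dx=+8,dy=-5->D; (3,4):dx=+9,dy=-4->D; (3,5):dx=+4,dy=+6->C; (3,6):dx=+1,dy=+4->C
  (3,7):dx=-1,dy=-2->C; (3,8):dx=+11,dy=+12->C; (3,9):dx=+3,dy=+1->C; (3,10):dx=+6,dy=+8->C
  (4,5):dx=-5,dy=+10->D; (4,6):dx=-8,dy=+8->D; (4,7):dx=-10,dy=+2->D; (4,8):dx=+2,dy=+16->C
  (4,9):dx=-6,dy=+5->D; (4,10):dx=-3,dy=+12->D; (5,6):dx=-3,dy=-2->C; (5,7):dx=-5,dy=-8->C
  (5,8):dx=+7,dy=+6->C; (5,9):dx=-1,dy=-5->C; (5,10):dx=+2,dy=+2->C; (6,7):dx=-2,dy=-6->C
  (6,8):dx=+10,dy=+8->C; (6,9):dx=+2,dy=-3->D; (6,10):dx=+5,dy=+4->C; (7,8):dx=+12,dy=+14->C
  (7,9):dx=+4,dy=+3->C; (7,10):dx=+7,dy=+10->C; (8,9):dx=-8,dy=-11->C; (8,10):dx=-5,dy=-4->C
  (9,10):dx=+3,dy=+7->C
Step 2: C = 28, D = 17, total pairs = 45.
Step 3: tau = (C - D)/(n(n-1)/2) = (28 - 17)/45 = 0.244444.
Step 4: Exact two-sided p-value (enumerate n! = 3628800 permutations of y under H0): p = 0.380720.
Step 5: alpha = 0.1. fail to reject H0.

tau_b = 0.2444 (C=28, D=17), p = 0.380720, fail to reject H0.


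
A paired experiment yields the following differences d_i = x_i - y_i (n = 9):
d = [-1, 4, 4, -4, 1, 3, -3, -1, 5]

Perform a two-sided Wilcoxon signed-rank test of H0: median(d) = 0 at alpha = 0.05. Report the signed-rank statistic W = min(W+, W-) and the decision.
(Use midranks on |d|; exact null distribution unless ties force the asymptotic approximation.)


Step 1: Drop any zero differences (none here) and take |d_i|.
|d| = [1, 4, 4, 4, 1, 3, 3, 1, 5]
Step 2: Midrank |d_i| (ties get averaged ranks).
ranks: |1|->2, |4|->7, |4|->7, |4|->7, |1|->2, |3|->4.5, |3|->4.5, |1|->2, |5|->9
Step 3: Attach original signs; sum ranks with positive sign and with negative sign.
W+ = 7 + 7 + 2 + 4.5 + 9 = 29.5
W- = 2 + 7 + 4.5 + 2 = 15.5
(Check: W+ + W- = 45 should equal n(n+1)/2 = 45.)
Step 4: Test statistic W = min(W+, W-) = 15.5.
Step 5: Ties in |d|, so use the tie-corrected normal approximation.
        E[W] = n(n+1)/4 = 9*10/4 = 22.5.
        Tie groups: |d|=1 (t=3), |d|=3 (t=2), |d|=4 (t=3); sum(t^3 - t) = 54.
        Var[W] = n(n+1)(2n+1)/24 - sum(t^3-t)/48 = 1710/24 - 54/48 = 70.125.
        z = (W - E[W]) / sqrt(Var[W]) = (15.5 - 22.5) / 8.3741 = -0.8359.
        Two-sided p = 2*Phi(z) = 0.403203.
Step 6: alpha = 0.05. fail to reject H0.

W+ = 29.5, W- = 15.5, W = min = 15.5, p = 0.403203, fail to reject H0.


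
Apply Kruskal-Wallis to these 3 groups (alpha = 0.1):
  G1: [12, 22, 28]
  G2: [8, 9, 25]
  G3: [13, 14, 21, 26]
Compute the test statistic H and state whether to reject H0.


Step 1: Combine all N = 10 observations and assign midranks.
sorted (value, group, rank): (8,G2,1), (9,G2,2), (12,G1,3), (13,G3,4), (14,G3,5), (21,G3,6), (22,G1,7), (25,G2,8), (26,G3,9), (28,G1,10)
Step 2: Sum ranks within each group.
R_1 = 20 (n_1 = 3)
R_2 = 11 (n_2 = 3)
R_3 = 24 (n_3 = 4)
Step 3: H = 12/(N(N+1)) * sum(R_i^2/n_i) - 3(N+1)
     = 12/(10*11) * (20^2/3 + 11^2/3 + 24^2/4) - 3*11
     = 0.109091 * 317.667 - 33
     = 1.654545.
Step 4: No ties, so H is used without correction.
Step 5: Under H0, H ~ chi^2(2); p-value = 0.437240.
Step 6: alpha = 0.1. fail to reject H0.

H = 1.6545, df = 2, p = 0.437240, fail to reject H0.


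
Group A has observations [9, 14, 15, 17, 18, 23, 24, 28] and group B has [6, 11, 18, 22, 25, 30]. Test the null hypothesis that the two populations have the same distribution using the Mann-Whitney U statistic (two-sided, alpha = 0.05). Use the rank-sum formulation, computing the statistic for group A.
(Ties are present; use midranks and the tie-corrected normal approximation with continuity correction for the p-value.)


Step 1: Combine and sort all 14 observations; assign midranks.
sorted (value, group): (6,Y), (9,X), (11,Y), (14,X), (15,X), (17,X), (18,X), (18,Y), (22,Y), (23,X), (24,X), (25,Y), (28,X), (30,Y)
ranks: 6->1, 9->2, 11->3, 14->4, 15->5, 17->6, 18->7.5, 18->7.5, 22->9, 23->10, 24->11, 25->12, 28->13, 30->14
Step 2: Rank sum for X: R1 = 2 + 4 + 5 + 6 + 7.5 + 10 + 11 + 13 = 58.5.
Step 3: U_X = R1 - n1(n1+1)/2 = 58.5 - 8*9/2 = 58.5 - 36 = 22.5.
       U_Y = n1*n2 - U_X = 48 - 22.5 = 25.5.
Step 4: Ties are present, so use the tie-corrected normal approximation (with continuity correction) for the p-value.
Step 5: p-value = 0.897167; compare to alpha = 0.05. fail to reject H0.

U_X = 22.5, p = 0.897167, fail to reject H0 at alpha = 0.05.


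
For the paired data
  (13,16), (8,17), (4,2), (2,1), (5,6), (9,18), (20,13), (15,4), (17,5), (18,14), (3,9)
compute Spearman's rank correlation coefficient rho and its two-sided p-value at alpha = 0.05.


Step 1: Rank x and y separately (midranks; no ties here).
rank(x): 13->7, 8->5, 4->3, 2->1, 5->4, 9->6, 20->11, 15->8, 17->9, 18->10, 3->2
rank(y): 16->9, 17->10, 2->2, 1->1, 6->5, 18->11, 13->7, 4->3, 5->4, 14->8, 9->6
Step 2: d_i = R_x(i) - R_y(i); compute d_i^2.
  (7-9)^2=4, (5-10)^2=25, (3-2)^2=1, (1-1)^2=0, (4-5)^2=1, (6-11)^2=25, (11-7)^2=16, (8-3)^2=25, (9-4)^2=25, (10-8)^2=4, (2-6)^2=16
sum(d^2) = 142.
Step 3: rho = 1 - 6*142 / (11*(11^2 - 1)) = 1 - 852/1320 = 0.354545.
Step 4: Under H0, t = rho * sqrt((n-2)/(1-rho^2)) = 1.1375 ~ t(9).
Step 5: Two-sided p-value from the t-distribution with 9 df = 0.284693.
Step 6: alpha = 0.05. fail to reject H0.

rho = 0.3545, p = 0.284693, fail to reject H0 at alpha = 0.05.


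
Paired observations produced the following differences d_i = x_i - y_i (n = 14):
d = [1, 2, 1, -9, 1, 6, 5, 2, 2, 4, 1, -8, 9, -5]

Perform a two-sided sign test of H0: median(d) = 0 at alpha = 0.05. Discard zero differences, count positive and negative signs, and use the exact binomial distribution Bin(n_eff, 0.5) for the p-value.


Step 1: Discard zero differences. Original n = 14; n_eff = number of nonzero differences = 14.
Nonzero differences (with sign): +1, +2, +1, -9, +1, +6, +5, +2, +2, +4, +1, -8, +9, -5
Step 2: Count signs: positive = 11, negative = 3.
Step 3: Under H0: P(positive) = 0.5, so the number of positives S ~ Bin(14, 0.5).
Step 4: Two-sided exact p-value = sum of Bin(14,0.5) probabilities at or below the observed probability = 0.057373.
Step 5: alpha = 0.05. fail to reject H0.

n_eff = 14, pos = 11, neg = 3, p = 0.057373, fail to reject H0.


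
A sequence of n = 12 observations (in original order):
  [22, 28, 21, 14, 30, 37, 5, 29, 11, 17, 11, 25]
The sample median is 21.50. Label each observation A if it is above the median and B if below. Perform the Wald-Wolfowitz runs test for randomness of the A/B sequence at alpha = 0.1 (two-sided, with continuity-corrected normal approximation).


Step 1: Compute median = 21.50; label A = above, B = below.
Labels in order: AABBAABABBBA  (n_A = 6, n_B = 6)
Step 2: Count runs R = 7.
Step 3: Under H0 (random ordering), E[R] = 2*n_A*n_B/(n_A+n_B) + 1 = 2*6*6/12 + 1 = 7.0000.
        Var[R] = 2*n_A*n_B*(2*n_A*n_B - n_A - n_B) / ((n_A+n_B)^2 * (n_A+n_B-1)) = 4320/1584 = 2.7273.
        SD[R] = 1.6514.
Step 4: R = E[R], so z = 0 with no continuity correction.
Step 5: Two-sided p-value via normal approximation = 2*(1 - Phi(|z|)) = 1.000000.
Step 6: alpha = 0.1. fail to reject H0.

R = 7, z = 0.0000, p = 1.000000, fail to reject H0.


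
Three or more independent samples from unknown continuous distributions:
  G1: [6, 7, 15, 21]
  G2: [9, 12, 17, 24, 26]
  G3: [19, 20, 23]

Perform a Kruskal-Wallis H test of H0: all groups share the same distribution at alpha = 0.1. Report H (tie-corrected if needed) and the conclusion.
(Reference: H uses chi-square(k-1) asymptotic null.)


Step 1: Combine all N = 12 observations and assign midranks.
sorted (value, group, rank): (6,G1,1), (7,G1,2), (9,G2,3), (12,G2,4), (15,G1,5), (17,G2,6), (19,G3,7), (20,G3,8), (21,G1,9), (23,G3,10), (24,G2,11), (26,G2,12)
Step 2: Sum ranks within each group.
R_1 = 17 (n_1 = 4)
R_2 = 36 (n_2 = 5)
R_3 = 25 (n_3 = 3)
Step 3: H = 12/(N(N+1)) * sum(R_i^2/n_i) - 3(N+1)
     = 12/(12*13) * (17^2/4 + 36^2/5 + 25^2/3) - 3*13
     = 0.076923 * 539.783 - 39
     = 2.521795.
Step 4: No ties, so H is used without correction.
Step 5: Under H0, H ~ chi^2(2); p-value = 0.283400.
Step 6: alpha = 0.1. fail to reject H0.

H = 2.5218, df = 2, p = 0.283400, fail to reject H0.


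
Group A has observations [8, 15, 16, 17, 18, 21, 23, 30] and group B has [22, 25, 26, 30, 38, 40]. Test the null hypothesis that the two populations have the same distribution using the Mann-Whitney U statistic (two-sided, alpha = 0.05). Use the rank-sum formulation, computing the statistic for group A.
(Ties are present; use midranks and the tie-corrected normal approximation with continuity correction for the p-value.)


Step 1: Combine and sort all 14 observations; assign midranks.
sorted (value, group): (8,X), (15,X), (16,X), (17,X), (18,X), (21,X), (22,Y), (23,X), (25,Y), (26,Y), (30,X), (30,Y), (38,Y), (40,Y)
ranks: 8->1, 15->2, 16->3, 17->4, 18->5, 21->6, 22->7, 23->8, 25->9, 26->10, 30->11.5, 30->11.5, 38->13, 40->14
Step 2: Rank sum for X: R1 = 1 + 2 + 3 + 4 + 5 + 6 + 8 + 11.5 = 40.5.
Step 3: U_X = R1 - n1(n1+1)/2 = 40.5 - 8*9/2 = 40.5 - 36 = 4.5.
       U_Y = n1*n2 - U_X = 48 - 4.5 = 43.5.
Step 4: Ties are present, so use the tie-corrected normal approximation (with continuity correction) for the p-value.
Step 5: p-value = 0.014065; compare to alpha = 0.05. reject H0.

U_X = 4.5, p = 0.014065, reject H0 at alpha = 0.05.


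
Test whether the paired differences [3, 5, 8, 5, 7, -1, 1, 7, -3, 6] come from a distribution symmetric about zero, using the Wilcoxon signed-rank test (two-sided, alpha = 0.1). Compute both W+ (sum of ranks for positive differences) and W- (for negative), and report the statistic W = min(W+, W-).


Step 1: Drop any zero differences (none here) and take |d_i|.
|d| = [3, 5, 8, 5, 7, 1, 1, 7, 3, 6]
Step 2: Midrank |d_i| (ties get averaged ranks).
ranks: |3|->3.5, |5|->5.5, |8|->10, |5|->5.5, |7|->8.5, |1|->1.5, |1|->1.5, |7|->8.5, |3|->3.5, |6|->7
Step 3: Attach original signs; sum ranks with positive sign and with negative sign.
W+ = 3.5 + 5.5 + 10 + 5.5 + 8.5 + 1.5 + 8.5 + 7 = 50
W- = 1.5 + 3.5 = 5
(Check: W+ + W- = 55 should equal n(n+1)/2 = 55.)
Step 4: Test statistic W = min(W+, W-) = 5.
Step 5: Ties in |d|, so use the tie-corrected normal approximation.
        E[W] = n(n+1)/4 = 10*11/4 = 27.5.
        Tie groups: |d|=1 (t=2), |d|=3 (t=2), |d|=5 (t=2), |d|=7 (t=2); sum(t^3 - t) = 24.
        Var[W] = n(n+1)(2n+1)/24 - sum(t^3-t)/48 = 2310/24 - 24/48 = 95.75.
        z = (W - E[W]) / sqrt(Var[W]) = (5 - 27.5) / 9.7852 = -2.2994.
        Two-sided p = 2*Phi(z) = 0.021483.
Step 6: alpha = 0.1. reject H0.

W+ = 50, W- = 5, W = min = 5, p = 0.021483, reject H0.


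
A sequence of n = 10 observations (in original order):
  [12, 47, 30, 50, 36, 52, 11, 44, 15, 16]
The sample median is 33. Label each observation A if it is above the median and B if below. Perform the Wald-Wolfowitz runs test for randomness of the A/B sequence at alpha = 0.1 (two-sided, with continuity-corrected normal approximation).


Step 1: Compute median = 33; label A = above, B = below.
Labels in order: BABAAABABB  (n_A = 5, n_B = 5)
Step 2: Count runs R = 7.
Step 3: Under H0 (random ordering), E[R] = 2*n_A*n_B/(n_A+n_B) + 1 = 2*5*5/10 + 1 = 6.0000.
        Var[R] = 2*n_A*n_B*(2*n_A*n_B - n_A - n_B) / ((n_A+n_B)^2 * (n_A+n_B-1)) = 2000/900 = 2.2222.
        SD[R] = 1.4907.
Step 4: Continuity-corrected z = (R - 0.5 - E[R]) / SD[R] = (7 - 0.5 - 6.0000) / 1.4907 = 0.3354.
Step 5: Two-sided p-value via normal approximation = 2*(1 - Phi(|z|)) = 0.737316.
Step 6: alpha = 0.1. fail to reject H0.

R = 7, z = 0.3354, p = 0.737316, fail to reject H0.


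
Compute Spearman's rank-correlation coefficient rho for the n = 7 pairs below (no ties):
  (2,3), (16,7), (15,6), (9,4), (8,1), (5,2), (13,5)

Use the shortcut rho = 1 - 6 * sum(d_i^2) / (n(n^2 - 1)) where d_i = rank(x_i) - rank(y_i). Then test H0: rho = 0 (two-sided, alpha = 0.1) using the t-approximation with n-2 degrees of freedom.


Step 1: Rank x and y separately (midranks; no ties here).
rank(x): 2->1, 16->7, 15->6, 9->4, 8->3, 5->2, 13->5
rank(y): 3->3, 7->7, 6->6, 4->4, 1->1, 2->2, 5->5
Step 2: d_i = R_x(i) - R_y(i); compute d_i^2.
  (1-3)^2=4, (7-7)^2=0, (6-6)^2=0, (4-4)^2=0, (3-1)^2=4, (2-2)^2=0, (5-5)^2=0
sum(d^2) = 8.
Step 3: rho = 1 - 6*8 / (7*(7^2 - 1)) = 1 - 48/336 = 0.857143.
Step 4: Under H0, t = rho * sqrt((n-2)/(1-rho^2)) = 3.7210 ~ t(5).
Step 5: Two-sided p-value from the t-distribution with 5 df = 0.013697.
Step 6: alpha = 0.1. reject H0.

rho = 0.8571, p = 0.013697, reject H0 at alpha = 0.1.


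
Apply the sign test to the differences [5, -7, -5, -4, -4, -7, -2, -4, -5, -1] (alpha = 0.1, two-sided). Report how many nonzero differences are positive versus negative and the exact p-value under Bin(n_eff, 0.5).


Step 1: Discard zero differences. Original n = 10; n_eff = number of nonzero differences = 10.
Nonzero differences (with sign): +5, -7, -5, -4, -4, -7, -2, -4, -5, -1
Step 2: Count signs: positive = 1, negative = 9.
Step 3: Under H0: P(positive) = 0.5, so the number of positives S ~ Bin(10, 0.5).
Step 4: Two-sided exact p-value = sum of Bin(10,0.5) probabilities at or below the observed probability = 0.021484.
Step 5: alpha = 0.1. reject H0.

n_eff = 10, pos = 1, neg = 9, p = 0.021484, reject H0.


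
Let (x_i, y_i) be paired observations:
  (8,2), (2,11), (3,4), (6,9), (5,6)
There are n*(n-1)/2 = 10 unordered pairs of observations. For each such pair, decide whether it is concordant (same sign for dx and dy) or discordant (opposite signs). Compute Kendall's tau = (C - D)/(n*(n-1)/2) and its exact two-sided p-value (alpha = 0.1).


Step 1: Enumerate the 10 unordered pairs (i,j) with i<j and classify each by sign(x_j-x_i) * sign(y_j-y_i).
  (1,2):dx=-6,dy=+9->D; (1,3):dx=-5,dy=+2->D; (1,4):dx=-2,dy=+7->D; (1,5):dx=-3,dy=+4->D
  (2,3):dx=+1,dy=-7->D; (2,4):dx=+4,dy=-2->D; (2,5):dx=+3,dy=-5->D; (3,4):dx=+3,dy=+5->C
  (3,5):dx=+2,dy=+2->C; (4,5):dx=-1,dy=-3->C
Step 2: C = 3, D = 7, total pairs = 10.
Step 3: tau = (C - D)/(n(n-1)/2) = (3 - 7)/10 = -0.400000.
Step 4: Exact two-sided p-value (enumerate n! = 120 permutations of y under H0): p = 0.483333.
Step 5: alpha = 0.1. fail to reject H0.

tau_b = -0.4000 (C=3, D=7), p = 0.483333, fail to reject H0.


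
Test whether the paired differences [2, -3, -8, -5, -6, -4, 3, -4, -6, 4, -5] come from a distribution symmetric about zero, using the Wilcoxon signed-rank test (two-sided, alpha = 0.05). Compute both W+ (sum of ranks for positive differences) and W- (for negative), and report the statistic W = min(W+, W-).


Step 1: Drop any zero differences (none here) and take |d_i|.
|d| = [2, 3, 8, 5, 6, 4, 3, 4, 6, 4, 5]
Step 2: Midrank |d_i| (ties get averaged ranks).
ranks: |2|->1, |3|->2.5, |8|->11, |5|->7.5, |6|->9.5, |4|->5, |3|->2.5, |4|->5, |6|->9.5, |4|->5, |5|->7.5
Step 3: Attach original signs; sum ranks with positive sign and with negative sign.
W+ = 1 + 2.5 + 5 = 8.5
W- = 2.5 + 11 + 7.5 + 9.5 + 5 + 5 + 9.5 + 7.5 = 57.5
(Check: W+ + W- = 66 should equal n(n+1)/2 = 66.)
Step 4: Test statistic W = min(W+, W-) = 8.5.
Step 5: Ties in |d|, so use the tie-corrected normal approximation.
        E[W] = n(n+1)/4 = 11*12/4 = 33.
        Tie groups: |d|=3 (t=2), |d|=4 (t=3), |d|=5 (t=2), |d|=6 (t=2); sum(t^3 - t) = 42.
        Var[W] = n(n+1)(2n+1)/24 - sum(t^3-t)/48 = 3036/24 - 42/48 = 125.625.
        z = (W - E[W]) / sqrt(Var[W]) = (8.5 - 33) / 11.2083 = -2.1859.
        Two-sided p = 2*Phi(z) = 0.028824.
Step 6: alpha = 0.05. reject H0.

W+ = 8.5, W- = 57.5, W = min = 8.5, p = 0.028824, reject H0.


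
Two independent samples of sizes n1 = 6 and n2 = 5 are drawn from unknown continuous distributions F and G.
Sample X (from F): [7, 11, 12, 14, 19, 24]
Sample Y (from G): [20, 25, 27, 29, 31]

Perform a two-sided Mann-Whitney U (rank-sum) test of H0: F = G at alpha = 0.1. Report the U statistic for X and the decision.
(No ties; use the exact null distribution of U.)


Step 1: Combine and sort all 11 observations; assign midranks.
sorted (value, group): (7,X), (11,X), (12,X), (14,X), (19,X), (20,Y), (24,X), (25,Y), (27,Y), (29,Y), (31,Y)
ranks: 7->1, 11->2, 12->3, 14->4, 19->5, 20->6, 24->7, 25->8, 27->9, 29->10, 31->11
Step 2: Rank sum for X: R1 = 1 + 2 + 3 + 4 + 5 + 7 = 22.
Step 3: U_X = R1 - n1(n1+1)/2 = 22 - 6*7/2 = 22 - 21 = 1.
       U_Y = n1*n2 - U_X = 30 - 1 = 29.
Step 4: No ties, so the exact null distribution of U (based on enumerating the C(11,6) = 462 equally likely rank assignments) gives the two-sided p-value.
Step 5: p-value = 0.008658; compare to alpha = 0.1. reject H0.

U_X = 1, p = 0.008658, reject H0 at alpha = 0.1.


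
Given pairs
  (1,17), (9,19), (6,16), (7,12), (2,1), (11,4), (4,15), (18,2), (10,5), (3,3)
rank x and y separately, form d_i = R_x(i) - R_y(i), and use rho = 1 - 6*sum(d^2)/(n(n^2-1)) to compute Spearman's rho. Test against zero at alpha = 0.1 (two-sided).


Step 1: Rank x and y separately (midranks; no ties here).
rank(x): 1->1, 9->7, 6->5, 7->6, 2->2, 11->9, 4->4, 18->10, 10->8, 3->3
rank(y): 17->9, 19->10, 16->8, 12->6, 1->1, 4->4, 15->7, 2->2, 5->5, 3->3
Step 2: d_i = R_x(i) - R_y(i); compute d_i^2.
  (1-9)^2=64, (7-10)^2=9, (5-8)^2=9, (6-6)^2=0, (2-1)^2=1, (9-4)^2=25, (4-7)^2=9, (10-2)^2=64, (8-5)^2=9, (3-3)^2=0
sum(d^2) = 190.
Step 3: rho = 1 - 6*190 / (10*(10^2 - 1)) = 1 - 1140/990 = -0.151515.
Step 4: Under H0, t = rho * sqrt((n-2)/(1-rho^2)) = -0.4336 ~ t(8).
Step 5: Two-sided p-value from the t-distribution with 8 df = 0.676065.
Step 6: alpha = 0.1. fail to reject H0.

rho = -0.1515, p = 0.676065, fail to reject H0 at alpha = 0.1.


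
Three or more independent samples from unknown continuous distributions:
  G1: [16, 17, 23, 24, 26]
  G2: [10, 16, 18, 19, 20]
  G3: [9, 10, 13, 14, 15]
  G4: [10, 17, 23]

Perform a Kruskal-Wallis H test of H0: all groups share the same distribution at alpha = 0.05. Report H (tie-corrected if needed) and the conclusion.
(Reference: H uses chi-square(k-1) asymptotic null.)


Step 1: Combine all N = 18 observations and assign midranks.
sorted (value, group, rank): (9,G3,1), (10,G2,3), (10,G3,3), (10,G4,3), (13,G3,5), (14,G3,6), (15,G3,7), (16,G1,8.5), (16,G2,8.5), (17,G1,10.5), (17,G4,10.5), (18,G2,12), (19,G2,13), (20,G2,14), (23,G1,15.5), (23,G4,15.5), (24,G1,17), (26,G1,18)
Step 2: Sum ranks within each group.
R_1 = 69.5 (n_1 = 5)
R_2 = 50.5 (n_2 = 5)
R_3 = 22 (n_3 = 5)
R_4 = 29 (n_4 = 3)
Step 3: H = 12/(N(N+1)) * sum(R_i^2/n_i) - 3(N+1)
     = 12/(18*19) * (69.5^2/5 + 50.5^2/5 + 22^2/5 + 29^2/3) - 3*19
     = 0.035088 * 1853.23 - 57
     = 8.025731.
Step 4: Ties present; correction factor C = 1 - 42/(18^3 - 18) = 0.992776. Corrected H = 8.025731 / 0.992776 = 8.084130.
Step 5: Under H0, H ~ chi^2(3); p-value = 0.044305.
Step 6: alpha = 0.05. reject H0.

H = 8.0841, df = 3, p = 0.044305, reject H0.


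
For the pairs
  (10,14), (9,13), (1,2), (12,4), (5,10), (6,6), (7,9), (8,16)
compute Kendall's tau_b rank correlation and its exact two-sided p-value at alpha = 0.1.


Step 1: Enumerate the 28 unordered pairs (i,j) with i<j and classify each by sign(x_j-x_i) * sign(y_j-y_i).
  (1,2):dx=-1,dy=-1->C; (1,3):dx=-9,dy=-12->C; (1,4):dx=+2,dy=-10->D; (1,5):dx=-5,dy=-4->C
  (1,6):dx=-4,dy=-8->C; (1,7):dx=-3,dy=-5->C; (1,8):dx=-2,dy=+2->D; (2,3):dx=-8,dy=-11->C
  (2,4):dx=+3,dy=-9->D; (2,5):dx=-4,dy=-3->C; (2,6):dx=-3,dy=-7->C; (2,7):dx=-2,dy=-4->C
  (2,8):dx=-1,dy=+3->D; (3,4):dx=+11,dy=+2->C; (3,5):dx=+4,dy=+8->C; (3,6):dx=+5,dy=+4->C
  (3,7):dx=+6,dy=+7->C; (3,8):dx=+7,dy=+14->C; (4,5):dx=-7,dy=+6->D; (4,6):dx=-6,dy=+2->D
  (4,7):dx=-5,dy=+5->D; (4,8):dx=-4,dy=+12->D; (5,6):dx=+1,dy=-4->D; (5,7):dx=+2,dy=-1->D
  (5,8):dx=+3,dy=+6->C; (6,7):dx=+1,dy=+3->C; (6,8):dx=+2,dy=+10->C; (7,8):dx=+1,dy=+7->C
Step 2: C = 18, D = 10, total pairs = 28.
Step 3: tau = (C - D)/(n(n-1)/2) = (18 - 10)/28 = 0.285714.
Step 4: Exact two-sided p-value (enumerate n! = 40320 permutations of y under H0): p = 0.398760.
Step 5: alpha = 0.1. fail to reject H0.

tau_b = 0.2857 (C=18, D=10), p = 0.398760, fail to reject H0.


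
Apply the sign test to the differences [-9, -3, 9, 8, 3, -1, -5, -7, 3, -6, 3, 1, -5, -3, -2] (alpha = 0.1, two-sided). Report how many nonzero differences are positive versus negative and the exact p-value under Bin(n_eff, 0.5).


Step 1: Discard zero differences. Original n = 15; n_eff = number of nonzero differences = 15.
Nonzero differences (with sign): -9, -3, +9, +8, +3, -1, -5, -7, +3, -6, +3, +1, -5, -3, -2
Step 2: Count signs: positive = 6, negative = 9.
Step 3: Under H0: P(positive) = 0.5, so the number of positives S ~ Bin(15, 0.5).
Step 4: Two-sided exact p-value = sum of Bin(15,0.5) probabilities at or below the observed probability = 0.607239.
Step 5: alpha = 0.1. fail to reject H0.

n_eff = 15, pos = 6, neg = 9, p = 0.607239, fail to reject H0.


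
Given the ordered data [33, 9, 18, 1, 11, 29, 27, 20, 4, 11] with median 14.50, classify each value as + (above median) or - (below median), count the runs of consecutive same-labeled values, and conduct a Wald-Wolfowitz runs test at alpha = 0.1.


Step 1: Compute median = 14.50; label A = above, B = below.
Labels in order: ABABBAAABB  (n_A = 5, n_B = 5)
Step 2: Count runs R = 6.
Step 3: Under H0 (random ordering), E[R] = 2*n_A*n_B/(n_A+n_B) + 1 = 2*5*5/10 + 1 = 6.0000.
        Var[R] = 2*n_A*n_B*(2*n_A*n_B - n_A - n_B) / ((n_A+n_B)^2 * (n_A+n_B-1)) = 2000/900 = 2.2222.
        SD[R] = 1.4907.
Step 4: R = E[R], so z = 0 with no continuity correction.
Step 5: Two-sided p-value via normal approximation = 2*(1 - Phi(|z|)) = 1.000000.
Step 6: alpha = 0.1. fail to reject H0.

R = 6, z = 0.0000, p = 1.000000, fail to reject H0.


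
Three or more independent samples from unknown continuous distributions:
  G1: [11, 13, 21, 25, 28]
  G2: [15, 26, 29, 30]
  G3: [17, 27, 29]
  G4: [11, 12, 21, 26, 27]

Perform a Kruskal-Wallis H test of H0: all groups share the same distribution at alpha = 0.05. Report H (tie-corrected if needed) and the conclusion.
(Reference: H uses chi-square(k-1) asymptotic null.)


Step 1: Combine all N = 17 observations and assign midranks.
sorted (value, group, rank): (11,G1,1.5), (11,G4,1.5), (12,G4,3), (13,G1,4), (15,G2,5), (17,G3,6), (21,G1,7.5), (21,G4,7.5), (25,G1,9), (26,G2,10.5), (26,G4,10.5), (27,G3,12.5), (27,G4,12.5), (28,G1,14), (29,G2,15.5), (29,G3,15.5), (30,G2,17)
Step 2: Sum ranks within each group.
R_1 = 36 (n_1 = 5)
R_2 = 48 (n_2 = 4)
R_3 = 34 (n_3 = 3)
R_4 = 35 (n_4 = 5)
Step 3: H = 12/(N(N+1)) * sum(R_i^2/n_i) - 3(N+1)
     = 12/(17*18) * (36^2/5 + 48^2/4 + 34^2/3 + 35^2/5) - 3*18
     = 0.039216 * 1465.53 - 54
     = 3.471895.
Step 4: Ties present; correction factor C = 1 - 30/(17^3 - 17) = 0.993873. Corrected H = 3.471895 / 0.993873 = 3.493300.
Step 5: Under H0, H ~ chi^2(3); p-value = 0.321632.
Step 6: alpha = 0.05. fail to reject H0.

H = 3.4933, df = 3, p = 0.321632, fail to reject H0.


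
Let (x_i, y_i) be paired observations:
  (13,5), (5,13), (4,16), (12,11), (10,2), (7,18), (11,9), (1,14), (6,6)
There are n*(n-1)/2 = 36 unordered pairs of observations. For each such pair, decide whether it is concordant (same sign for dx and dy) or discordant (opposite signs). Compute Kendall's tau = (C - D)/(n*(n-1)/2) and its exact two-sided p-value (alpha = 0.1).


Step 1: Enumerate the 36 unordered pairs (i,j) with i<j and classify each by sign(x_j-x_i) * sign(y_j-y_i).
  (1,2):dx=-8,dy=+8->D; (1,3):dx=-9,dy=+11->D; (1,4):dx=-1,dy=+6->D; (1,5):dx=-3,dy=-3->C
  (1,6):dx=-6,dy=+13->D; (1,7):dx=-2,dy=+4->D; (1,8):dx=-12,dy=+9->D; (1,9):dx=-7,dy=+1->D
  (2,3):dx=-1,dy=+3->D; (2,4):dx=+7,dy=-2->D; (2,5):dx=+5,dy=-11->D; (2,6):dx=+2,dy=+5->C
  (2,7):dx=+6,dy=-4->D; (2,8):dx=-4,dy=+1->D; (2,9):dx=+1,dy=-7->D; (3,4):dx=+8,dy=-5->D
  (3,5):dx=+6,dy=-14->D; (3,6):dx=+3,dy=+2->C; (3,7):dx=+7,dy=-7->D; (3,8):dx=-3,dy=-2->C
  (3,9):dx=+2,dy=-10->D; (4,5):dx=-2,dy=-9->C; (4,6):dx=-5,dy=+7->D; (4,7):dx=-1,dy=-2->C
  (4,8):dx=-11,dy=+3->D; (4,9):dx=-6,dy=-5->C; (5,6):dx=-3,dy=+16->D; (5,7):dx=+1,dy=+7->C
  (5,8):dx=-9,dy=+12->D; (5,9):dx=-4,dy=+4->D; (6,7):dx=+4,dy=-9->D; (6,8):dx=-6,dy=-4->C
  (6,9):dx=-1,dy=-12->C; (7,8):dx=-10,dy=+5->D; (7,9):dx=-5,dy=-3->C; (8,9):dx=+5,dy=-8->D
Step 2: C = 11, D = 25, total pairs = 36.
Step 3: tau = (C - D)/(n(n-1)/2) = (11 - 25)/36 = -0.388889.
Step 4: Exact two-sided p-value (enumerate n! = 362880 permutations of y under H0): p = 0.180181.
Step 5: alpha = 0.1. fail to reject H0.

tau_b = -0.3889 (C=11, D=25), p = 0.180181, fail to reject H0.


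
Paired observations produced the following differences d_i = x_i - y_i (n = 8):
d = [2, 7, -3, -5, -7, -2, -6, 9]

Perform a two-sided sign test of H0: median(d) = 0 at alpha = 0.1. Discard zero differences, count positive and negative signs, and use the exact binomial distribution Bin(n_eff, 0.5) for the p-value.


Step 1: Discard zero differences. Original n = 8; n_eff = number of nonzero differences = 8.
Nonzero differences (with sign): +2, +7, -3, -5, -7, -2, -6, +9
Step 2: Count signs: positive = 3, negative = 5.
Step 3: Under H0: P(positive) = 0.5, so the number of positives S ~ Bin(8, 0.5).
Step 4: Two-sided exact p-value = sum of Bin(8,0.5) probabilities at or below the observed probability = 0.726562.
Step 5: alpha = 0.1. fail to reject H0.

n_eff = 8, pos = 3, neg = 5, p = 0.726562, fail to reject H0.


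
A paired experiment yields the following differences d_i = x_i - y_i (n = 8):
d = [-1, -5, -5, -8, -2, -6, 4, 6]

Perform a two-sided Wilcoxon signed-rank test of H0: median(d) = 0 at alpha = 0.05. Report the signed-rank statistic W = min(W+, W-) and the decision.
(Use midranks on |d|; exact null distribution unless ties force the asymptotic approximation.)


Step 1: Drop any zero differences (none here) and take |d_i|.
|d| = [1, 5, 5, 8, 2, 6, 4, 6]
Step 2: Midrank |d_i| (ties get averaged ranks).
ranks: |1|->1, |5|->4.5, |5|->4.5, |8|->8, |2|->2, |6|->6.5, |4|->3, |6|->6.5
Step 3: Attach original signs; sum ranks with positive sign and with negative sign.
W+ = 3 + 6.5 = 9.5
W- = 1 + 4.5 + 4.5 + 8 + 2 + 6.5 = 26.5
(Check: W+ + W- = 36 should equal n(n+1)/2 = 36.)
Step 4: Test statistic W = min(W+, W-) = 9.5.
Step 5: Ties in |d|, so use the tie-corrected normal approximation.
        E[W] = n(n+1)/4 = 8*9/4 = 18.
        Tie groups: |d|=5 (t=2), |d|=6 (t=2); sum(t^3 - t) = 12.
        Var[W] = n(n+1)(2n+1)/24 - sum(t^3-t)/48 = 1224/24 - 12/48 = 50.75.
        z = (W - E[W]) / sqrt(Var[W]) = (9.5 - 18) / 7.1239 = -1.1932.
        Two-sided p = 2*Phi(z) = 0.232804.
Step 6: alpha = 0.05. fail to reject H0.

W+ = 9.5, W- = 26.5, W = min = 9.5, p = 0.232804, fail to reject H0.


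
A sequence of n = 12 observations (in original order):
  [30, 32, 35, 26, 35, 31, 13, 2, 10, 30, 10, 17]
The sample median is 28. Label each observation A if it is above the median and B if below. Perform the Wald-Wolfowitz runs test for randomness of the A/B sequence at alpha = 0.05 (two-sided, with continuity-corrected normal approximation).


Step 1: Compute median = 28; label A = above, B = below.
Labels in order: AAABAABBBABB  (n_A = 6, n_B = 6)
Step 2: Count runs R = 6.
Step 3: Under H0 (random ordering), E[R] = 2*n_A*n_B/(n_A+n_B) + 1 = 2*6*6/12 + 1 = 7.0000.
        Var[R] = 2*n_A*n_B*(2*n_A*n_B - n_A - n_B) / ((n_A+n_B)^2 * (n_A+n_B-1)) = 4320/1584 = 2.7273.
        SD[R] = 1.6514.
Step 4: Continuity-corrected z = (R + 0.5 - E[R]) / SD[R] = (6 + 0.5 - 7.0000) / 1.6514 = -0.3028.
Step 5: Two-sided p-value via normal approximation = 2*(1 - Phi(|z|)) = 0.762069.
Step 6: alpha = 0.05. fail to reject H0.

R = 6, z = -0.3028, p = 0.762069, fail to reject H0.


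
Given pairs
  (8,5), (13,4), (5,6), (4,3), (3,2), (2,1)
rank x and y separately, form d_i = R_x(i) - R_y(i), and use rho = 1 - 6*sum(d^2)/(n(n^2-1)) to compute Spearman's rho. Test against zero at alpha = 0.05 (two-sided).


Step 1: Rank x and y separately (midranks; no ties here).
rank(x): 8->5, 13->6, 5->4, 4->3, 3->2, 2->1
rank(y): 5->5, 4->4, 6->6, 3->3, 2->2, 1->1
Step 2: d_i = R_x(i) - R_y(i); compute d_i^2.
  (5-5)^2=0, (6-4)^2=4, (4-6)^2=4, (3-3)^2=0, (2-2)^2=0, (1-1)^2=0
sum(d^2) = 8.
Step 3: rho = 1 - 6*8 / (6*(6^2 - 1)) = 1 - 48/210 = 0.771429.
Step 4: Under H0, t = rho * sqrt((n-2)/(1-rho^2)) = 2.4247 ~ t(4).
Step 5: Two-sided p-value from the t-distribution with 4 df = 0.072397.
Step 6: alpha = 0.05. fail to reject H0.

rho = 0.7714, p = 0.072397, fail to reject H0 at alpha = 0.05.


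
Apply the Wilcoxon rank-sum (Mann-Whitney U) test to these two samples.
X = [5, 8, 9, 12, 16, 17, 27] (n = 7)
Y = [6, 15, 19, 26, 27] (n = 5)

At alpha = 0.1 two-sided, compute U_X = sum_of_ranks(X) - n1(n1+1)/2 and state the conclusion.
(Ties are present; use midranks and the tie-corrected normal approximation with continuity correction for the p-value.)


Step 1: Combine and sort all 12 observations; assign midranks.
sorted (value, group): (5,X), (6,Y), (8,X), (9,X), (12,X), (15,Y), (16,X), (17,X), (19,Y), (26,Y), (27,X), (27,Y)
ranks: 5->1, 6->2, 8->3, 9->4, 12->5, 15->6, 16->7, 17->8, 19->9, 26->10, 27->11.5, 27->11.5
Step 2: Rank sum for X: R1 = 1 + 3 + 4 + 5 + 7 + 8 + 11.5 = 39.5.
Step 3: U_X = R1 - n1(n1+1)/2 = 39.5 - 7*8/2 = 39.5 - 28 = 11.5.
       U_Y = n1*n2 - U_X = 35 - 11.5 = 23.5.
Step 4: Ties are present, so use the tie-corrected normal approximation (with continuity correction) for the p-value.
Step 5: p-value = 0.370914; compare to alpha = 0.1. fail to reject H0.

U_X = 11.5, p = 0.370914, fail to reject H0 at alpha = 0.1.


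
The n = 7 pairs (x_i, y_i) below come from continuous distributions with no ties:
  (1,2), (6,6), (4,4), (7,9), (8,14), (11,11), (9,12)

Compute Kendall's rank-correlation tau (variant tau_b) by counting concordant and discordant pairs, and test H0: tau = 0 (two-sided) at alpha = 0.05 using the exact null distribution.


Step 1: Enumerate the 21 unordered pairs (i,j) with i<j and classify each by sign(x_j-x_i) * sign(y_j-y_i).
  (1,2):dx=+5,dy=+4->C; (1,3):dx=+3,dy=+2->C; (1,4):dx=+6,dy=+7->C; (1,5):dx=+7,dy=+12->C
  (1,6):dx=+10,dy=+9->C; (1,7):dx=+8,dy=+10->C; (2,3):dx=-2,dy=-2->C; (2,4):dx=+1,dy=+3->C
  (2,5):dx=+2,dy=+8->C; (2,6):dx=+5,dy=+5->C; (2,7):dx=+3,dy=+6->C; (3,4):dx=+3,dy=+5->C
  (3,5):dx=+4,dy=+10->C; (3,6):dx=+7,dy=+7->C; (3,7):dx=+5,dy=+8->C; (4,5):dx=+1,dy=+5->C
  (4,6):dx=+4,dy=+2->C; (4,7):dx=+2,dy=+3->C; (5,6):dx=+3,dy=-3->D; (5,7):dx=+1,dy=-2->D
  (6,7):dx=-2,dy=+1->D
Step 2: C = 18, D = 3, total pairs = 21.
Step 3: tau = (C - D)/(n(n-1)/2) = (18 - 3)/21 = 0.714286.
Step 4: Exact two-sided p-value (enumerate n! = 5040 permutations of y under H0): p = 0.030159.
Step 5: alpha = 0.05. reject H0.

tau_b = 0.7143 (C=18, D=3), p = 0.030159, reject H0.


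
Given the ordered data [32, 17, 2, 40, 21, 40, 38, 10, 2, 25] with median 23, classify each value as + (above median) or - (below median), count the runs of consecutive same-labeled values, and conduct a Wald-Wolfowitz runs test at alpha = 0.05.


Step 1: Compute median = 23; label A = above, B = below.
Labels in order: ABBABAABBA  (n_A = 5, n_B = 5)
Step 2: Count runs R = 7.
Step 3: Under H0 (random ordering), E[R] = 2*n_A*n_B/(n_A+n_B) + 1 = 2*5*5/10 + 1 = 6.0000.
        Var[R] = 2*n_A*n_B*(2*n_A*n_B - n_A - n_B) / ((n_A+n_B)^2 * (n_A+n_B-1)) = 2000/900 = 2.2222.
        SD[R] = 1.4907.
Step 4: Continuity-corrected z = (R - 0.5 - E[R]) / SD[R] = (7 - 0.5 - 6.0000) / 1.4907 = 0.3354.
Step 5: Two-sided p-value via normal approximation = 2*(1 - Phi(|z|)) = 0.737316.
Step 6: alpha = 0.05. fail to reject H0.

R = 7, z = 0.3354, p = 0.737316, fail to reject H0.


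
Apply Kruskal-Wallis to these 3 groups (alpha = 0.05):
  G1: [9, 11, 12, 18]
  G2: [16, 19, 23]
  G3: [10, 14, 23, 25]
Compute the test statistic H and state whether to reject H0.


Step 1: Combine all N = 11 observations and assign midranks.
sorted (value, group, rank): (9,G1,1), (10,G3,2), (11,G1,3), (12,G1,4), (14,G3,5), (16,G2,6), (18,G1,7), (19,G2,8), (23,G2,9.5), (23,G3,9.5), (25,G3,11)
Step 2: Sum ranks within each group.
R_1 = 15 (n_1 = 4)
R_2 = 23.5 (n_2 = 3)
R_3 = 27.5 (n_3 = 4)
Step 3: H = 12/(N(N+1)) * sum(R_i^2/n_i) - 3(N+1)
     = 12/(11*12) * (15^2/4 + 23.5^2/3 + 27.5^2/4) - 3*12
     = 0.090909 * 429.396 - 36
     = 3.035985.
Step 4: Ties present; correction factor C = 1 - 6/(11^3 - 11) = 0.995455. Corrected H = 3.035985 / 0.995455 = 3.049848.
Step 5: Under H0, H ~ chi^2(2); p-value = 0.217638.
Step 6: alpha = 0.05. fail to reject H0.

H = 3.0498, df = 2, p = 0.217638, fail to reject H0.


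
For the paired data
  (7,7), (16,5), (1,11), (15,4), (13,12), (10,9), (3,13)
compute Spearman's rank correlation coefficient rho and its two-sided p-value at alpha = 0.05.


Step 1: Rank x and y separately (midranks; no ties here).
rank(x): 7->3, 16->7, 1->1, 15->6, 13->5, 10->4, 3->2
rank(y): 7->3, 5->2, 11->5, 4->1, 12->6, 9->4, 13->7
Step 2: d_i = R_x(i) - R_y(i); compute d_i^2.
  (3-3)^2=0, (7-2)^2=25, (1-5)^2=16, (6-1)^2=25, (5-6)^2=1, (4-4)^2=0, (2-7)^2=25
sum(d^2) = 92.
Step 3: rho = 1 - 6*92 / (7*(7^2 - 1)) = 1 - 552/336 = -0.642857.
Step 4: Under H0, t = rho * sqrt((n-2)/(1-rho^2)) = -1.8766 ~ t(5).
Step 5: Two-sided p-value from the t-distribution with 5 df = 0.119392.
Step 6: alpha = 0.05. fail to reject H0.

rho = -0.6429, p = 0.119392, fail to reject H0 at alpha = 0.05.
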